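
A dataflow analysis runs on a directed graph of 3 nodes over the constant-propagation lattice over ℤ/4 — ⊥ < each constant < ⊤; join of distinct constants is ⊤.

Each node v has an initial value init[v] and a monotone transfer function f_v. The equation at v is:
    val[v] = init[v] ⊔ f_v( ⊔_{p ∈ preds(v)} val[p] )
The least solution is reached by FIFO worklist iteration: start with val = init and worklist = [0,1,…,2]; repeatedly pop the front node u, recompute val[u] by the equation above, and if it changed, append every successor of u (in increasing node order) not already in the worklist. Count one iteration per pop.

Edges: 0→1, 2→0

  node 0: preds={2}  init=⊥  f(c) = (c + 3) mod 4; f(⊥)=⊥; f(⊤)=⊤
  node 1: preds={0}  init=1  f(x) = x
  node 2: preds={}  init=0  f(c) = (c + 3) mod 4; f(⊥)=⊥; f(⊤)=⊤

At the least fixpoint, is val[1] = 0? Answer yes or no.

no

Iteration log — 3 steps:
  step 1. node 0  ⊔preds=0  new=3  old=⊥  +wl: 
  step 2. node 1  ⊔preds=3  new=⊤  old=1  +wl: 
  step 3. node 2  ⊔preds=⊥  new=0  stable

Least fixpoint reached:
  node 0: 3
  node 1: ⊤
  node 2: 0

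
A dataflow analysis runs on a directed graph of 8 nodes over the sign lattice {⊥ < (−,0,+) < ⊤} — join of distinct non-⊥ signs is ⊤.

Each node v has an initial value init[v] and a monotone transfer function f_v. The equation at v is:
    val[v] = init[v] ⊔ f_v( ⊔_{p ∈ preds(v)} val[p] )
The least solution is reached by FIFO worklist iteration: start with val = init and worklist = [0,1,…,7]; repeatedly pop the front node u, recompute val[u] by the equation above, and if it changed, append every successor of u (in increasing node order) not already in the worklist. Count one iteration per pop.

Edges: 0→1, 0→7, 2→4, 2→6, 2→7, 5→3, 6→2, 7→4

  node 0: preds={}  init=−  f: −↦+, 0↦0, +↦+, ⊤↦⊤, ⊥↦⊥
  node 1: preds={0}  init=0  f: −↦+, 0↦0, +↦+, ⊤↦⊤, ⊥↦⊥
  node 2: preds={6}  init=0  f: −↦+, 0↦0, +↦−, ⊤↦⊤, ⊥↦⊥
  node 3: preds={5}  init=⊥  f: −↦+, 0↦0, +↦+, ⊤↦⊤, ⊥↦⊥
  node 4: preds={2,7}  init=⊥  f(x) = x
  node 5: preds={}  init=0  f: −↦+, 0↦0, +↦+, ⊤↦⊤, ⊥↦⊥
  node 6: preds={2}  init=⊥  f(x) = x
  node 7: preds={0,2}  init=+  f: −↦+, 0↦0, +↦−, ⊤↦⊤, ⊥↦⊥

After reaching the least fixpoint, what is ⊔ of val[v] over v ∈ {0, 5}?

⊤

Worklist (10 pops):
  #1 pop 0: in=⊥ → − (no change)
  #2 pop 1: in=− → ⊤ (was 0); enqueue []
  #3 pop 2: in=⊥ → 0 (no change)
  #4 pop 3: in=0 → 0 (was ⊥); enqueue []
  #5 pop 4: in=⊤ → ⊤ (was ⊥); enqueue []
  #6 pop 5: in=⊥ → 0 (no change)
  #7 pop 6: in=0 → 0 (was ⊥); enqueue [2]
  #8 pop 7: in=⊤ → ⊤ (was +); enqueue [4]
  #9 pop 2: in=0 → 0 (no change)
  #10 pop 4: in=⊤ → ⊤ (no change)

Fixpoint:
  val[0] = −
  val[1] = ⊤
  val[2] = 0
  val[3] = 0
  val[4] = ⊤
  val[5] = 0
  val[6] = 0
  val[7] = ⊤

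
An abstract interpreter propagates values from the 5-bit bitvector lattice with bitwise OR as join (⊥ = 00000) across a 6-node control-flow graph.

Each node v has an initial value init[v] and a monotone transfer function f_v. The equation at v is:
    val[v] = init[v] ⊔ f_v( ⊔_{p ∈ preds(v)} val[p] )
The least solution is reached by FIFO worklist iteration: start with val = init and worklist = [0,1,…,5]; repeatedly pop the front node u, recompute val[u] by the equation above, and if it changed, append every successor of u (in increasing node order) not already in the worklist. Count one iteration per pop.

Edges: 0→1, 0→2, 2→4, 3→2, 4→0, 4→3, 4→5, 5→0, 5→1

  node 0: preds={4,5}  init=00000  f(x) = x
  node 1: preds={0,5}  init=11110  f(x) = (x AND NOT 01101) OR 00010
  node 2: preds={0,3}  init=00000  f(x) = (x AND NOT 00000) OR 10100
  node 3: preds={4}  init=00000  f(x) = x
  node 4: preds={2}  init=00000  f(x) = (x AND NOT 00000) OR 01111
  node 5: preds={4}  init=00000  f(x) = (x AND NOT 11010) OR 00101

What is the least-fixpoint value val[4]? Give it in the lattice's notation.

Worklist (11 pops):
  #1 pop 0: in=00000 → 00000 (no change)
  #2 pop 1: in=00000 → 11110 (no change)
  #3 pop 2: in=00000 → 10100 (was 00000); enqueue []
  #4 pop 3: in=00000 → 00000 (no change)
  #5 pop 4: in=10100 → 11111 (was 00000); enqueue [0,3]
  #6 pop 5: in=11111 → 00101 (was 00000); enqueue [1]
  #7 pop 0: in=11111 → 11111 (was 00000); enqueue [2]
  #8 pop 3: in=11111 → 11111 (was 00000); enqueue []
  #9 pop 1: in=11111 → 11110 (no change)
  #10 pop 2: in=11111 → 11111 (was 10100); enqueue [4]
  #11 pop 4: in=11111 → 11111 (no change)

Fixpoint:
  val[0] = 11111
  val[1] = 11110
  val[2] = 11111
  val[3] = 11111
  val[4] = 11111
  val[5] = 00101

11111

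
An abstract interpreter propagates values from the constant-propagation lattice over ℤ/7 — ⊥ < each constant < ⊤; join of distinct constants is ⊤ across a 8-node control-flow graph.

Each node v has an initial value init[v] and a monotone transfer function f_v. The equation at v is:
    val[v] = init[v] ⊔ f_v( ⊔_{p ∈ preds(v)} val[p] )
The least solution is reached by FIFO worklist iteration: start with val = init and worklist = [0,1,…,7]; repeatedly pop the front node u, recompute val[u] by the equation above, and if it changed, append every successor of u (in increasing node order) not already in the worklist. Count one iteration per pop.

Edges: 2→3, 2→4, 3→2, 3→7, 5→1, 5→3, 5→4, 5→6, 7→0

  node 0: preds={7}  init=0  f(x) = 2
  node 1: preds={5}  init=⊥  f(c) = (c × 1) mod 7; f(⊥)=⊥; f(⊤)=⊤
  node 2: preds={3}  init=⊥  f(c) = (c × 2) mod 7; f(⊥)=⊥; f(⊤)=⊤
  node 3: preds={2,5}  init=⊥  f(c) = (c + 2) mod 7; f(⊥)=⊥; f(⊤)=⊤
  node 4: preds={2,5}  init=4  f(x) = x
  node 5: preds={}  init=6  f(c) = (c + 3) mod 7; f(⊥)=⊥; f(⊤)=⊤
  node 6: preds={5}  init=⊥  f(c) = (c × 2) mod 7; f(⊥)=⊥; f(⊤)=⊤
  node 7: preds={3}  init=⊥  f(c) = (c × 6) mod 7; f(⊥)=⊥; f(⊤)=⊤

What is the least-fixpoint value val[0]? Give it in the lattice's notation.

Iteration log — 17 steps:
  step 1. node 0  ⊔preds=⊥  new=⊤  old=0  +wl: 
  step 2. node 1  ⊔preds=6  new=6  old=⊥  +wl: 
  step 3. node 2  ⊔preds=⊥  new=⊥  stable
  step 4. node 3  ⊔preds=6  new=1  old=⊥  +wl: 2
  step 5. node 4  ⊔preds=6  new=⊤  old=4  +wl: 
  step 6. node 5  ⊔preds=⊥  new=6  stable
  step 7. node 6  ⊔preds=6  new=5  old=⊥  +wl: 
  step 8. node 7  ⊔preds=1  new=6  old=⊥  +wl: 0
  step 9. node 2  ⊔preds=1  new=2  old=⊥  +wl: 3,4
  step 10. node 0  ⊔preds=6  new=⊤  stable
  step 11. node 3  ⊔preds=⊤  new=⊤  old=1  +wl: 2,7
  step 12. node 4  ⊔preds=⊤  new=⊤  stable
  step 13. node 2  ⊔preds=⊤  new=⊤  old=2  +wl: 3,4
  step 14. node 7  ⊔preds=⊤  new=⊤  old=6  +wl: 0
  step 15. node 3  ⊔preds=⊤  new=⊤  stable
  step 16. node 4  ⊔preds=⊤  new=⊤  stable
  step 17. node 0  ⊔preds=⊤  new=⊤  stable

Least fixpoint reached:
  node 0: ⊤
  node 1: 6
  node 2: ⊤
  node 3: ⊤
  node 4: ⊤
  node 5: 6
  node 6: 5
  node 7: ⊤

⊤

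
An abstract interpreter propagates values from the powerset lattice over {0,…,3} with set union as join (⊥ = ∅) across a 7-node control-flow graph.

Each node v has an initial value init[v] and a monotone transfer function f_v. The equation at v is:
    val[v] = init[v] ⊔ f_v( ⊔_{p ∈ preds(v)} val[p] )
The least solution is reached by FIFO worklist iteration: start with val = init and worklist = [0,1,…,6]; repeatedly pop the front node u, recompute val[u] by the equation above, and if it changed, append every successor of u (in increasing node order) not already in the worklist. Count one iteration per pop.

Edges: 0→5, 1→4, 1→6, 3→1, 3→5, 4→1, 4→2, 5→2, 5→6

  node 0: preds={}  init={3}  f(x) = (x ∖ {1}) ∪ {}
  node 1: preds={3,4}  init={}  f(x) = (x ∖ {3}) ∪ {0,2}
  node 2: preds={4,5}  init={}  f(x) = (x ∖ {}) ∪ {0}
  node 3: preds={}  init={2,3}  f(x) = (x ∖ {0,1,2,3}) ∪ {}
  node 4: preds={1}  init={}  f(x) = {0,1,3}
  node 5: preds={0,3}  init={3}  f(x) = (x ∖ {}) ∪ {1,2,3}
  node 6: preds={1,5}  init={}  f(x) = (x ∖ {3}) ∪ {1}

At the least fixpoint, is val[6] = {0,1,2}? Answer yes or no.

yes

Worklist (11 pops):
  #1 pop 0: in={} → {3} (no change)
  #2 pop 1: in={2,3} → {0,2} (was {}); enqueue []
  #3 pop 2: in={3} → {0,3} (was {}); enqueue []
  #4 pop 3: in={} → {2,3} (no change)
  #5 pop 4: in={0,2} → {0,1,3} (was {}); enqueue [1,2]
  #6 pop 5: in={2,3} → {1,2,3} (was {3}); enqueue []
  #7 pop 6: in={0,1,2,3} → {0,1,2} (was {}); enqueue []
  #8 pop 1: in={0,1,2,3} → {0,1,2} (was {0,2}); enqueue [4,6]
  #9 pop 2: in={0,1,2,3} → {0,1,2,3} (was {0,3}); enqueue []
  #10 pop 4: in={0,1,2} → {0,1,3} (no change)
  #11 pop 6: in={0,1,2,3} → {0,1,2} (no change)

Fixpoint:
  val[0] = {3}
  val[1] = {0,1,2}
  val[2] = {0,1,2,3}
  val[3] = {2,3}
  val[4] = {0,1,3}
  val[5] = {1,2,3}
  val[6] = {0,1,2}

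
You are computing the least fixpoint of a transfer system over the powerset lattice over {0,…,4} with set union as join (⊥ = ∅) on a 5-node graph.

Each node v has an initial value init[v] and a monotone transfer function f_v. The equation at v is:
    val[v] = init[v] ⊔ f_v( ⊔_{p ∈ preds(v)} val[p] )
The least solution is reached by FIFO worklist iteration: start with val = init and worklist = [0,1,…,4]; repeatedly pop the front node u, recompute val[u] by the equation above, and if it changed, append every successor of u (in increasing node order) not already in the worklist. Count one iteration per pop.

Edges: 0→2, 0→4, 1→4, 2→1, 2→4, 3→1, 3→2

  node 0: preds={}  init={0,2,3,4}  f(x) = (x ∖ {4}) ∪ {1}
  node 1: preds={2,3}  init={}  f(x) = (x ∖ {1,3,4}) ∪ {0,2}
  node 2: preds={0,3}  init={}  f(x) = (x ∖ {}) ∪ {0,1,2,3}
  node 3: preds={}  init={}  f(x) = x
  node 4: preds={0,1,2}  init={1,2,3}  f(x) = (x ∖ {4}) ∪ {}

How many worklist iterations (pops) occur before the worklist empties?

6

Trace (6 dequeues):
  [1] u=0 | in {} | out {0,1,2,3,4} | prev {0,2,3,4} | push {}
  [2] u=1 | in {} | out {0,2} | prev {} | push {}
  [3] u=2 | in {0,1,2,3,4} | out {0,1,2,3,4} | prev {} | push {1}
  [4] u=3 | in {} | out {} | ==
  [5] u=4 | in {0,1,2,3,4} | out {0,1,2,3} | prev {1,2,3} | push {}
  [6] u=1 | in {0,1,2,3,4} | out {0,2} | ==

Converged values:
  [0] {0,1,2,3,4}
  [1] {0,2}
  [2] {0,1,2,3,4}
  [3] {}
  [4] {0,1,2,3}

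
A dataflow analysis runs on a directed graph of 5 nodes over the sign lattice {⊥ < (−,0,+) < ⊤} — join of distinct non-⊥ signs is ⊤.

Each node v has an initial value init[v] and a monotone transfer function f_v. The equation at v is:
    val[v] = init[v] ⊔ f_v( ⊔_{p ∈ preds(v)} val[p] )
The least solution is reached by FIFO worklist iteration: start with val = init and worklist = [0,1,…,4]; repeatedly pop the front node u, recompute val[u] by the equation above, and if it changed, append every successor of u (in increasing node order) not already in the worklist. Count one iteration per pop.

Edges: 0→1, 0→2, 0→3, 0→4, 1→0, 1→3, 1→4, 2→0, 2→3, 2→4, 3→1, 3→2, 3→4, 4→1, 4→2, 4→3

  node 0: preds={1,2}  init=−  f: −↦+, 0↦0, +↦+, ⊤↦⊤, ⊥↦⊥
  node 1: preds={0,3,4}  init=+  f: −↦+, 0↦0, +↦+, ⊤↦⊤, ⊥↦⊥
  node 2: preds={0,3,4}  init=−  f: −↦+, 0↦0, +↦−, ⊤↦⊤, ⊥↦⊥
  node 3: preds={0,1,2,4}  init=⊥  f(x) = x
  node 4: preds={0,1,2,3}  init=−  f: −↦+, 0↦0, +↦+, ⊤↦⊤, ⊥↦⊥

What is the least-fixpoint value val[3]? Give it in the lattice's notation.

⊤

Iteration log — 9 steps:
  step 1. node 0  ⊔preds=⊤  new=⊤  old=−  +wl: 
  step 2. node 1  ⊔preds=⊤  new=⊤  old=+  +wl: 0
  step 3. node 2  ⊔preds=⊤  new=⊤  old=−  +wl: 
  step 4. node 3  ⊔preds=⊤  new=⊤  old=⊥  +wl: 1,2
  step 5. node 4  ⊔preds=⊤  new=⊤  old=−  +wl: 3
  step 6. node 0  ⊔preds=⊤  new=⊤  stable
  step 7. node 1  ⊔preds=⊤  new=⊤  stable
  step 8. node 2  ⊔preds=⊤  new=⊤  stable
  step 9. node 3  ⊔preds=⊤  new=⊤  stable

Least fixpoint reached:
  node 0: ⊤
  node 1: ⊤
  node 2: ⊤
  node 3: ⊤
  node 4: ⊤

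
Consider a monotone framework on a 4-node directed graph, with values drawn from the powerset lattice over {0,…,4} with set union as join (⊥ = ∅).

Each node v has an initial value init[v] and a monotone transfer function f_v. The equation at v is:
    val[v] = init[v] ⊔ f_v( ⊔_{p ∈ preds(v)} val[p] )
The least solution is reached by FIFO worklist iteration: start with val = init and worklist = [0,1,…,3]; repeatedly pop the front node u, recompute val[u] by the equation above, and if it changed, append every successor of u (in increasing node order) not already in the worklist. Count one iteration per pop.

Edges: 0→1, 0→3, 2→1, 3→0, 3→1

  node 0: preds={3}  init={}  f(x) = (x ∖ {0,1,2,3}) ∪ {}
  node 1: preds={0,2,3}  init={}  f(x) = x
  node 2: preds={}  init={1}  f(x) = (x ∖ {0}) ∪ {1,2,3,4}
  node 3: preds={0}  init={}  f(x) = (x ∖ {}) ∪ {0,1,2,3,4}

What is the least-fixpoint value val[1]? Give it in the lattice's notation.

{0,1,2,3,4}

Trace (8 dequeues):
  [1] u=0 | in {} | out {} | ==
  [2] u=1 | in {1} | out {1} | prev {} | push {}
  [3] u=2 | in {} | out {1,2,3,4} | prev {1} | push {1}
  [4] u=3 | in {} | out {0,1,2,3,4} | prev {} | push {0}
  [5] u=1 | in {0,1,2,3,4} | out {0,1,2,3,4} | prev {1} | push {}
  [6] u=0 | in {0,1,2,3,4} | out {4} | prev {} | push {1,3}
  [7] u=1 | in {0,1,2,3,4} | out {0,1,2,3,4} | ==
  [8] u=3 | in {4} | out {0,1,2,3,4} | ==

Converged values:
  [0] {4}
  [1] {0,1,2,3,4}
  [2] {1,2,3,4}
  [3] {0,1,2,3,4}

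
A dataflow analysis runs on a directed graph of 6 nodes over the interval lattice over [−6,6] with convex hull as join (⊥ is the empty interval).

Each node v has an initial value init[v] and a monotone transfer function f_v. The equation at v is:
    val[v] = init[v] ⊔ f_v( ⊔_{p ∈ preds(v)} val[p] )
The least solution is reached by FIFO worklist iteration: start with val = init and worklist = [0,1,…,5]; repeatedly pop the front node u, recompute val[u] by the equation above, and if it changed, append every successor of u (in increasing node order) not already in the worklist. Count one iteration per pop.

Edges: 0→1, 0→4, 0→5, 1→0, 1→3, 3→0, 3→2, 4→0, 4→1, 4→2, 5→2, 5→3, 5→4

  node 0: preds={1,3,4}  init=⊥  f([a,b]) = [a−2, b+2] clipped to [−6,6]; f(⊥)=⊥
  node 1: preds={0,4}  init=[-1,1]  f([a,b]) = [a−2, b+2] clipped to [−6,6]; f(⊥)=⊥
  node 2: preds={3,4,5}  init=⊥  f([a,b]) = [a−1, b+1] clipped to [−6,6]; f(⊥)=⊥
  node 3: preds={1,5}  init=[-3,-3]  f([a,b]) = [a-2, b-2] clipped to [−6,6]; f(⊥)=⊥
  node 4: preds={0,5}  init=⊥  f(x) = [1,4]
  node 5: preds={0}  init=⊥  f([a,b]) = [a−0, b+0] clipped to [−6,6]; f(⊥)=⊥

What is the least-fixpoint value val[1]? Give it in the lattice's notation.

[-6,6]

Trace (16 dequeues):
  [1] u=0 | in [-3,1] | out [-5,3] | prev ⊥ | push {}
  [2] u=1 | in [-5,3] | out [-6,5] | prev [-1,1] | push {0}
  [3] u=2 | in [-3,-3] | out [-4,-2] | prev ⊥ | push {}
  [4] u=3 | in [-6,5] | out [-6,3] | prev [-3,-3] | push {2}
  [5] u=4 | in [-5,3] | out [1,4] | prev ⊥ | push {1}
  [6] u=5 | in [-5,3] | out [-5,3] | prev ⊥ | push {3,4}
  [7] u=0 | in [-6,5] | out [-6,6] | prev [-5,3] | push {5}
  [8] u=2 | in [-6,4] | out [-6,5] | prev [-4,-2] | push {}
  [9] u=1 | in [-6,6] | out [-6,6] | prev [-6,5] | push {0}
  [10] u=3 | in [-6,6] | out [-6,4] | prev [-6,3] | push {2}
  [11] u=4 | in [-6,6] | out [1,4] | ==
  [12] u=5 | in [-6,6] | out [-6,6] | prev [-5,3] | push {3,4}
  [13] u=0 | in [-6,6] | out [-6,6] | ==
  [14] u=2 | in [-6,6] | out [-6,6] | prev [-6,5] | push {}
  [15] u=3 | in [-6,6] | out [-6,4] | ==
  [16] u=4 | in [-6,6] | out [1,4] | ==

Converged values:
  [0] [-6,6]
  [1] [-6,6]
  [2] [-6,6]
  [3] [-6,4]
  [4] [1,4]
  [5] [-6,6]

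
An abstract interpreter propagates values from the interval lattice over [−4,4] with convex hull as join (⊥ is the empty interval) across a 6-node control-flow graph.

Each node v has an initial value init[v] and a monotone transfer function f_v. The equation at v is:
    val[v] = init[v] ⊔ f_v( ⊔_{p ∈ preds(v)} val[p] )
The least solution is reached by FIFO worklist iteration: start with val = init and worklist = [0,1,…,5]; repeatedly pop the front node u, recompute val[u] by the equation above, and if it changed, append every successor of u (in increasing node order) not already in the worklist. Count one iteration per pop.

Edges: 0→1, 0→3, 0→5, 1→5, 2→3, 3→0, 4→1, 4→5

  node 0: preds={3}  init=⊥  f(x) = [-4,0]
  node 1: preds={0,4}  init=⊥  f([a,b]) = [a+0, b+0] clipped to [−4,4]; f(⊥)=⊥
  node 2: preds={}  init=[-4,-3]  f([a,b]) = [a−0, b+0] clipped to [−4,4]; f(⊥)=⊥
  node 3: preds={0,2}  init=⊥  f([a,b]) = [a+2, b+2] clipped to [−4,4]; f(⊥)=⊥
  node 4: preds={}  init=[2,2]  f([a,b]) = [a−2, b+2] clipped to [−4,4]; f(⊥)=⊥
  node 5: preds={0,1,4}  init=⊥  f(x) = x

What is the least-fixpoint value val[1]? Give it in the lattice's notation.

[-4,2]

Worklist (7 pops):
  #1 pop 0: in=⊥ → [-4,0] (was ⊥); enqueue []
  #2 pop 1: in=[-4,2] → [-4,2] (was ⊥); enqueue []
  #3 pop 2: in=⊥ → [-4,-3] (no change)
  #4 pop 3: in=[-4,0] → [-2,2] (was ⊥); enqueue [0]
  #5 pop 4: in=⊥ → [2,2] (no change)
  #6 pop 5: in=[-4,2] → [-4,2] (was ⊥); enqueue []
  #7 pop 0: in=[-2,2] → [-4,0] (no change)

Fixpoint:
  val[0] = [-4,0]
  val[1] = [-4,2]
  val[2] = [-4,-3]
  val[3] = [-2,2]
  val[4] = [2,2]
  val[5] = [-4,2]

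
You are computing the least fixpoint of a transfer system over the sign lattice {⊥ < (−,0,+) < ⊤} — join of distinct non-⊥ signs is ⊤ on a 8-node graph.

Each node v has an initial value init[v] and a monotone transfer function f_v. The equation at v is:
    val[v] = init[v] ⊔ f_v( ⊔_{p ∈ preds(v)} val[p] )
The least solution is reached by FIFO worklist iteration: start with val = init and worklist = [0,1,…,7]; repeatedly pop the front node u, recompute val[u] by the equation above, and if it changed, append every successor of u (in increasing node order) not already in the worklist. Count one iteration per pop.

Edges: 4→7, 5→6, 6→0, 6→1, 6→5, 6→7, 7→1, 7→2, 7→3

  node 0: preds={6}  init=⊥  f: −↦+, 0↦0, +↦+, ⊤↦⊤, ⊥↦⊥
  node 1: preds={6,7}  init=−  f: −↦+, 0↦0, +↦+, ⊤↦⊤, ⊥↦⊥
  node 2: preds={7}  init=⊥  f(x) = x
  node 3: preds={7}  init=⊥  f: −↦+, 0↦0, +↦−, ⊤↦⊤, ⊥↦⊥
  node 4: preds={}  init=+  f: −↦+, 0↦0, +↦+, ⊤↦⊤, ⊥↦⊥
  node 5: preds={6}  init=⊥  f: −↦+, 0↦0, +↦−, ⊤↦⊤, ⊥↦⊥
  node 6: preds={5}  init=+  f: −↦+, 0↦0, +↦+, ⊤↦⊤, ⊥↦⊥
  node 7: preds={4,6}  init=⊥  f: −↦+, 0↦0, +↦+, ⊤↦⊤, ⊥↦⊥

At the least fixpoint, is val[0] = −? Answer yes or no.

Iteration log — 11 steps:
  step 1. node 0  ⊔preds=+  new=+  old=⊥  +wl: 
  step 2. node 1  ⊔preds=+  new=⊤  old=−  +wl: 
  step 3. node 2  ⊔preds=⊥  new=⊥  stable
  step 4. node 3  ⊔preds=⊥  new=⊥  stable
  step 5. node 4  ⊔preds=⊥  new=+  stable
  step 6. node 5  ⊔preds=+  new=−  old=⊥  +wl: 
  step 7. node 6  ⊔preds=−  new=+  stable
  step 8. node 7  ⊔preds=+  new=+  old=⊥  +wl: 1,2,3
  step 9. node 1  ⊔preds=+  new=⊤  stable
  step 10. node 2  ⊔preds=+  new=+  old=⊥  +wl: 
  step 11. node 3  ⊔preds=+  new=−  old=⊥  +wl: 

Least fixpoint reached:
  node 0: +
  node 1: ⊤
  node 2: +
  node 3: −
  node 4: +
  node 5: −
  node 6: +
  node 7: +

no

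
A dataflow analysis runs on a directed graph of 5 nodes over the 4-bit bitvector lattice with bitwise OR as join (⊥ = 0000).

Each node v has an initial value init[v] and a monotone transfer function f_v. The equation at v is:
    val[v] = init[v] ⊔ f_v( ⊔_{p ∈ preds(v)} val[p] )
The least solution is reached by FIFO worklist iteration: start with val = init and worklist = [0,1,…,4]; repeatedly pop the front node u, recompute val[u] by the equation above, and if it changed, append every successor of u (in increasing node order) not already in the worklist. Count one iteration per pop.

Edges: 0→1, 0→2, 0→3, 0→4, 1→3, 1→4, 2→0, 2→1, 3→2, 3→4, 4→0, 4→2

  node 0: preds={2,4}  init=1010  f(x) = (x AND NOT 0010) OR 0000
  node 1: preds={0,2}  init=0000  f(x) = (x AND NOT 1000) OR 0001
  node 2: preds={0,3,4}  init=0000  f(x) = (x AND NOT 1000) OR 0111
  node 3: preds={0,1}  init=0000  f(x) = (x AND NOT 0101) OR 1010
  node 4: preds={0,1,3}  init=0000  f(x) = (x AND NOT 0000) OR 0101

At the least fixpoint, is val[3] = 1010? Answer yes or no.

Trace (10 dequeues):
  [1] u=0 | in 0000 | out 1010 | ==
  [2] u=1 | in 1010 | out 0011 | prev 0000 | push {}
  [3] u=2 | in 1010 | out 0111 | prev 0000 | push {0,1}
  [4] u=3 | in 1011 | out 1010 | prev 0000 | push {2}
  [5] u=4 | in 1011 | out 1111 | prev 0000 | push {}
  [6] u=0 | in 1111 | out 1111 | prev 1010 | push {3,4}
  [7] u=1 | in 1111 | out 0111 | prev 0011 | push {}
  [8] u=2 | in 1111 | out 0111 | ==
  [9] u=3 | in 1111 | out 1010 | ==
  [10] u=4 | in 1111 | out 1111 | ==

Converged values:
  [0] 1111
  [1] 0111
  [2] 0111
  [3] 1010
  [4] 1111

yes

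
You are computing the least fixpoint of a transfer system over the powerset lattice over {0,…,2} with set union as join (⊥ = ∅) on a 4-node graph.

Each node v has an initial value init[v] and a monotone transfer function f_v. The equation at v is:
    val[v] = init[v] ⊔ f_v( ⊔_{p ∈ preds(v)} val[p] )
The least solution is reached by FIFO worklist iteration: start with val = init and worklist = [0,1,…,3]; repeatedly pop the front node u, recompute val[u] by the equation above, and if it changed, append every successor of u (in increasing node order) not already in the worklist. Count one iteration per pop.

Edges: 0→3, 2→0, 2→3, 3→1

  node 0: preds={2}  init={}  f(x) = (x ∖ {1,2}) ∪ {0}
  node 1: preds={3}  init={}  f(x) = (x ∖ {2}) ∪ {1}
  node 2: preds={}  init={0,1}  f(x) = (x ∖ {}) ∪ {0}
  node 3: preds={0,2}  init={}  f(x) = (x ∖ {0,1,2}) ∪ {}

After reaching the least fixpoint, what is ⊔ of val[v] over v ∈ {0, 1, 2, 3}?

Iteration log — 4 steps:
  step 1. node 0  ⊔preds={0,1}  new={0}  old={}  +wl: 
  step 2. node 1  ⊔preds={}  new={1}  old={}  +wl: 
  step 3. node 2  ⊔preds={}  new={0,1}  stable
  step 4. node 3  ⊔preds={0,1}  new={}  stable

Least fixpoint reached:
  node 0: {0}
  node 1: {1}
  node 2: {0,1}
  node 3: {}

{0,1}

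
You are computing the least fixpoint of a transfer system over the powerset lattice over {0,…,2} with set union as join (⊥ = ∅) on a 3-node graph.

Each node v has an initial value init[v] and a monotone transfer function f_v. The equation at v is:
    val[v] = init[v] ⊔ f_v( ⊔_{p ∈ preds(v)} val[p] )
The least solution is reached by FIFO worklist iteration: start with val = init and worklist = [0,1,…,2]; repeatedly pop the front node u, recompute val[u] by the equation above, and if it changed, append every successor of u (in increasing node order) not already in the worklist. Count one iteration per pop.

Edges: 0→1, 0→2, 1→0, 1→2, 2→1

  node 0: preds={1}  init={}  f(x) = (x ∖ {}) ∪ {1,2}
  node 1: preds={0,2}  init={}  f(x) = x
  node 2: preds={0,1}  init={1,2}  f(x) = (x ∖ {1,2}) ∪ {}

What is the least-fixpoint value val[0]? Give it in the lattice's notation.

Worklist (4 pops):
  #1 pop 0: in={} → {1,2} (was {}); enqueue []
  #2 pop 1: in={1,2} → {1,2} (was {}); enqueue [0]
  #3 pop 2: in={1,2} → {1,2} (no change)
  #4 pop 0: in={1,2} → {1,2} (no change)

Fixpoint:
  val[0] = {1,2}
  val[1] = {1,2}
  val[2] = {1,2}

{1,2}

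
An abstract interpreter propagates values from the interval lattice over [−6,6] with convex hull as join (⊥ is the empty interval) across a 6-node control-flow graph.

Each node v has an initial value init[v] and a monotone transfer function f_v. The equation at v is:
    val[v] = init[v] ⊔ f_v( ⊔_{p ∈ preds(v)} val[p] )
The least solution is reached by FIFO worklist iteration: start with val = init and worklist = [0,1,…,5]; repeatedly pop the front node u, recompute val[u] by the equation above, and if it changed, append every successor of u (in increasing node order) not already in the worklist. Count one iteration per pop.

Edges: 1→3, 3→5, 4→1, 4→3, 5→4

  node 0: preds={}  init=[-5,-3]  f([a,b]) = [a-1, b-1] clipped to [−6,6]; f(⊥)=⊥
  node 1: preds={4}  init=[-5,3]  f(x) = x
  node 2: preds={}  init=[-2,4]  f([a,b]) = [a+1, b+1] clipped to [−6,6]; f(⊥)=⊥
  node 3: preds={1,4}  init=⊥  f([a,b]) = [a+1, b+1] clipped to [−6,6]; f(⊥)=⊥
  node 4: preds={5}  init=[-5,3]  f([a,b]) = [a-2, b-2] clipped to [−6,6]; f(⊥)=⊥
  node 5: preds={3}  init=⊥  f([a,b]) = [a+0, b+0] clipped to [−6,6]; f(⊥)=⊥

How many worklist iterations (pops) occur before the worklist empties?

Iteration log — 11 steps:
  step 1. node 0  ⊔preds=⊥  new=[-5,-3]  stable
  step 2. node 1  ⊔preds=[-5,3]  new=[-5,3]  stable
  step 3. node 2  ⊔preds=⊥  new=[-2,4]  stable
  step 4. node 3  ⊔preds=[-5,3]  new=[-4,4]  old=⊥  +wl: 
  step 5. node 4  ⊔preds=⊥  new=[-5,3]  stable
  step 6. node 5  ⊔preds=[-4,4]  new=[-4,4]  old=⊥  +wl: 4
  step 7. node 4  ⊔preds=[-4,4]  new=[-6,3]  old=[-5,3]  +wl: 1,3
  step 8. node 1  ⊔preds=[-6,3]  new=[-6,3]  old=[-5,3]  +wl: 
  step 9. node 3  ⊔preds=[-6,3]  new=[-5,4]  old=[-4,4]  +wl: 5
  step 10. node 5  ⊔preds=[-5,4]  new=[-5,4]  old=[-4,4]  +wl: 4
  step 11. node 4  ⊔preds=[-5,4]  new=[-6,3]  stable

Least fixpoint reached:
  node 0: [-5,-3]
  node 1: [-6,3]
  node 2: [-2,4]
  node 3: [-5,4]
  node 4: [-6,3]
  node 5: [-5,4]

11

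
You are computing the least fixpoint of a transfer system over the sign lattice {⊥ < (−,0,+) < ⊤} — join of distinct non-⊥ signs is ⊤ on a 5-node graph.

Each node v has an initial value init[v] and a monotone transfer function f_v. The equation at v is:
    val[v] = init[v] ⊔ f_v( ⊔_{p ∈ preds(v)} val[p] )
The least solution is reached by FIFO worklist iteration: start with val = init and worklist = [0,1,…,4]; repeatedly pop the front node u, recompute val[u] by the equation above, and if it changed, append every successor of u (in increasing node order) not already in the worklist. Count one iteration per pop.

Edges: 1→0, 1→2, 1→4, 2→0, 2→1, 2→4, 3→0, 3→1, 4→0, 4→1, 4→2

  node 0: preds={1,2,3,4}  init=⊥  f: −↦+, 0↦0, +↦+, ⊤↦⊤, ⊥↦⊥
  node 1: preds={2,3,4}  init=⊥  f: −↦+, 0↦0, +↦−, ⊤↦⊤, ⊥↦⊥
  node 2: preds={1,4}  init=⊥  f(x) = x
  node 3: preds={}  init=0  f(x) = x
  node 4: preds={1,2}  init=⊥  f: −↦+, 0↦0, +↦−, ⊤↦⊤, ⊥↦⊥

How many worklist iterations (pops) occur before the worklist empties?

8

Trace (8 dequeues):
  [1] u=0 | in 0 | out 0 | prev ⊥ | push {}
  [2] u=1 | in 0 | out 0 | prev ⊥ | push {0}
  [3] u=2 | in 0 | out 0 | prev ⊥ | push {1}
  [4] u=3 | in ⊥ | out 0 | ==
  [5] u=4 | in 0 | out 0 | prev ⊥ | push {2}
  [6] u=0 | in 0 | out 0 | ==
  [7] u=1 | in 0 | out 0 | ==
  [8] u=2 | in 0 | out 0 | ==

Converged values:
  [0] 0
  [1] 0
  [2] 0
  [3] 0
  [4] 0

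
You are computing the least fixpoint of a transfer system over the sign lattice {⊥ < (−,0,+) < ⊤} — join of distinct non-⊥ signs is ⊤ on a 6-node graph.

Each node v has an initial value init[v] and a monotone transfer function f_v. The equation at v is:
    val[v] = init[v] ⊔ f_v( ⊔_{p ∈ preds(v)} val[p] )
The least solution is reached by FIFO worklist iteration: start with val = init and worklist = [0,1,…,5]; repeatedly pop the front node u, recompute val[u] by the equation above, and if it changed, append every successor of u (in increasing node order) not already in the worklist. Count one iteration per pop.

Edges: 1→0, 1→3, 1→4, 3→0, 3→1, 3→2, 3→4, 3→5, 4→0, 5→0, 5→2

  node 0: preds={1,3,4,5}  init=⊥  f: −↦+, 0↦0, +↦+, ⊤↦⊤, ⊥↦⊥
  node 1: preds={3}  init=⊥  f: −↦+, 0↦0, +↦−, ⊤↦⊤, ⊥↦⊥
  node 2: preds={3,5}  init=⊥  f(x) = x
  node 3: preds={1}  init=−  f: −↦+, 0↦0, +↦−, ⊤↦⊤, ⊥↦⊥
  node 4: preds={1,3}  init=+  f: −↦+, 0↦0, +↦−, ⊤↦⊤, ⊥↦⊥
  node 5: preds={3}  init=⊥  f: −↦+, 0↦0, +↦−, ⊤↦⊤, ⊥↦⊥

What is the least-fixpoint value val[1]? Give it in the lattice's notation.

Iteration log — 8 steps:
  step 1. node 0  ⊔preds=⊤  new=⊤  old=⊥  +wl: 
  step 2. node 1  ⊔preds=−  new=+  old=⊥  +wl: 0
  step 3. node 2  ⊔preds=−  new=−  old=⊥  +wl: 
  step 4. node 3  ⊔preds=+  new=−  stable
  step 5. node 4  ⊔preds=⊤  new=⊤  old=+  +wl: 
  step 6. node 5  ⊔preds=−  new=+  old=⊥  +wl: 2
  step 7. node 0  ⊔preds=⊤  new=⊤  stable
  step 8. node 2  ⊔preds=⊤  new=⊤  old=−  +wl: 

Least fixpoint reached:
  node 0: ⊤
  node 1: +
  node 2: ⊤
  node 3: −
  node 4: ⊤
  node 5: +

+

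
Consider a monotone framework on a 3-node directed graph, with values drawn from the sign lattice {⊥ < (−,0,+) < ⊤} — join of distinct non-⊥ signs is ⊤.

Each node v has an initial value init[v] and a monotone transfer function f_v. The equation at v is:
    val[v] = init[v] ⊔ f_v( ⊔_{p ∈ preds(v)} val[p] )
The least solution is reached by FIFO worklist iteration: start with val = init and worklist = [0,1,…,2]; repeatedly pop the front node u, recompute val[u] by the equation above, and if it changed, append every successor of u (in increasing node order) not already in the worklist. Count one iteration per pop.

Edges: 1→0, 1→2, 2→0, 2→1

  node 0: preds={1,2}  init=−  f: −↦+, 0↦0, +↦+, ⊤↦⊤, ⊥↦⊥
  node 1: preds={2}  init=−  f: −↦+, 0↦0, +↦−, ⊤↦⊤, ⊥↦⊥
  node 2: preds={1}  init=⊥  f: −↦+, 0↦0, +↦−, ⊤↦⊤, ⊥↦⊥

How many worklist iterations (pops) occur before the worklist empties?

Worklist (5 pops):
  #1 pop 0: in=− → ⊤ (was −); enqueue []
  #2 pop 1: in=⊥ → − (no change)
  #3 pop 2: in=− → + (was ⊥); enqueue [0,1]
  #4 pop 0: in=⊤ → ⊤ (no change)
  #5 pop 1: in=+ → − (no change)

Fixpoint:
  val[0] = ⊤
  val[1] = −
  val[2] = +

5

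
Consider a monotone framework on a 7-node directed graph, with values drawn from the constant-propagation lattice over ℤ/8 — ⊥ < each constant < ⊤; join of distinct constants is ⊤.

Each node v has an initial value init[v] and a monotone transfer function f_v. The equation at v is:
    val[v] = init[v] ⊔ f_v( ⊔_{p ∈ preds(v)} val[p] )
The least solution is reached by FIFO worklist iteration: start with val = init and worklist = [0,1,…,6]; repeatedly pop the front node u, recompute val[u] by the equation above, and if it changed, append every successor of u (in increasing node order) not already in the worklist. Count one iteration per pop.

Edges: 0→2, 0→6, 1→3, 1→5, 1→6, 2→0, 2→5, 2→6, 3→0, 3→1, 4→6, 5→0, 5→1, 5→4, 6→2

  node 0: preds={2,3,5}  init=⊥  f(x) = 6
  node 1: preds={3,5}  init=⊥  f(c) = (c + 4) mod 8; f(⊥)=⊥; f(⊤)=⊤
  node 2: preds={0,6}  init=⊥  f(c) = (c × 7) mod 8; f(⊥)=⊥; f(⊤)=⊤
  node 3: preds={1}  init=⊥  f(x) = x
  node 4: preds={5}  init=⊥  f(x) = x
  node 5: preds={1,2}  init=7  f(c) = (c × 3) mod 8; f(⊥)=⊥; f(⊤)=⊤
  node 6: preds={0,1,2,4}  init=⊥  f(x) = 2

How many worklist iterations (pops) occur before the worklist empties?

16

Worklist (16 pops):
  #1 pop 0: in=7 → 6 (was ⊥); enqueue []
  #2 pop 1: in=7 → 3 (was ⊥); enqueue []
  #3 pop 2: in=6 → 2 (was ⊥); enqueue [0]
  #4 pop 3: in=3 → 3 (was ⊥); enqueue [1]
  #5 pop 4: in=7 → 7 (was ⊥); enqueue []
  #6 pop 5: in=⊤ → ⊤ (was 7); enqueue [4]
  #7 pop 6: in=⊤ → 2 (was ⊥); enqueue [2]
  #8 pop 0: in=⊤ → 6 (no change)
  #9 pop 1: in=⊤ → ⊤ (was 3); enqueue [3,5,6]
  #10 pop 4: in=⊤ → ⊤ (was 7); enqueue []
  #11 pop 2: in=⊤ → ⊤ (was 2); enqueue [0]
  #12 pop 3: in=⊤ → ⊤ (was 3); enqueue [1]
  #13 pop 5: in=⊤ → ⊤ (no change)
  #14 pop 6: in=⊤ → 2 (no change)
  #15 pop 0: in=⊤ → 6 (no change)
  #16 pop 1: in=⊤ → ⊤ (no change)

Fixpoint:
  val[0] = 6
  val[1] = ⊤
  val[2] = ⊤
  val[3] = ⊤
  val[4] = ⊤
  val[5] = ⊤
  val[6] = 2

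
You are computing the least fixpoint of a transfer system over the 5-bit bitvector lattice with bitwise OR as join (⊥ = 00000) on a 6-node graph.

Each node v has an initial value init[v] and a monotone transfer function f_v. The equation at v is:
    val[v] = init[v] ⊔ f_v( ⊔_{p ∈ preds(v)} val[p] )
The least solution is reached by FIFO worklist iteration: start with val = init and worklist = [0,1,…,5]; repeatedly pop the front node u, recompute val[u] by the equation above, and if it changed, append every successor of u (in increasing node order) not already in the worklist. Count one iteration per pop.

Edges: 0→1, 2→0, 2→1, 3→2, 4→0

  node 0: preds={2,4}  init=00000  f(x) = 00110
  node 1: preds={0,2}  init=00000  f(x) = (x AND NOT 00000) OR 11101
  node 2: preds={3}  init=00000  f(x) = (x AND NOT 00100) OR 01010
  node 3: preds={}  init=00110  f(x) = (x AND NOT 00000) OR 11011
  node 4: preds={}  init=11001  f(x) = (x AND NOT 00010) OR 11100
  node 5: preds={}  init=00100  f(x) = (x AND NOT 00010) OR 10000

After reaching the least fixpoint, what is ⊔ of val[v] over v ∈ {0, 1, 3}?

11111

Trace (11 dequeues):
  [1] u=0 | in 11001 | out 00110 | prev 00000 | push {}
  [2] u=1 | in 00110 | out 11111 | prev 00000 | push {}
  [3] u=2 | in 00110 | out 01010 | prev 00000 | push {0,1}
  [4] u=3 | in 00000 | out 11111 | prev 00110 | push {2}
  [5] u=4 | in 00000 | out 11101 | prev 11001 | push {}
  [6] u=5 | in 00000 | out 10100 | prev 00100 | push {}
  [7] u=0 | in 11111 | out 00110 | ==
  [8] u=1 | in 01110 | out 11111 | ==
  [9] u=2 | in 11111 | out 11011 | prev 01010 | push {0,1}
  [10] u=0 | in 11111 | out 00110 | ==
  [11] u=1 | in 11111 | out 11111 | ==

Converged values:
  [0] 00110
  [1] 11111
  [2] 11011
  [3] 11111
  [4] 11101
  [5] 10100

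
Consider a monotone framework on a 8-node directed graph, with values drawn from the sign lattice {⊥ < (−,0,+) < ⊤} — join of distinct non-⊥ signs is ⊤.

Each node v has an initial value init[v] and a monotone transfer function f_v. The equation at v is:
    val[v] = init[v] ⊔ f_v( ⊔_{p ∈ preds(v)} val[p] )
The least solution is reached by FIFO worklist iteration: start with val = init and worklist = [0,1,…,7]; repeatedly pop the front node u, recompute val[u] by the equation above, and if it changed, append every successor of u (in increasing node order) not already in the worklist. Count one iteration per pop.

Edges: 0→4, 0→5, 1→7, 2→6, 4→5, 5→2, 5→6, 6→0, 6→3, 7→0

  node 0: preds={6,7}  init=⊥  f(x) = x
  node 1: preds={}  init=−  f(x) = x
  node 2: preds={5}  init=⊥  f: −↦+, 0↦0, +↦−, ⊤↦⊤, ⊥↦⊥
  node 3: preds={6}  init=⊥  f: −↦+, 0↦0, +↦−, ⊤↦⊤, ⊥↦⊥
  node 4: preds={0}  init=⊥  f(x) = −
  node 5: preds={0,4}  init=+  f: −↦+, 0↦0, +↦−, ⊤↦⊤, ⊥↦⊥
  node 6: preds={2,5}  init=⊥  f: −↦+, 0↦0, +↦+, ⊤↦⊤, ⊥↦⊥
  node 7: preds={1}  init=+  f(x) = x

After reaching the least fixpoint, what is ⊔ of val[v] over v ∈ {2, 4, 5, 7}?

⊤

Trace (14 dequeues):
  [1] u=0 | in + | out + | prev ⊥ | push {}
  [2] u=1 | in ⊥ | out − | ==
  [3] u=2 | in + | out − | prev ⊥ | push {}
  [4] u=3 | in ⊥ | out ⊥ | ==
  [5] u=4 | in + | out − | prev ⊥ | push {}
  [6] u=5 | in ⊤ | out ⊤ | prev + | push {2}
  [7] u=6 | in ⊤ | out ⊤ | prev ⊥ | push {0,3}
  [8] u=7 | in − | out ⊤ | prev + | push {}
  [9] u=2 | in ⊤ | out ⊤ | prev − | push {6}
  [10] u=0 | in ⊤ | out ⊤ | prev + | push {4,5}
  [11] u=3 | in ⊤ | out ⊤ | prev ⊥ | push {}
  [12] u=6 | in ⊤ | out ⊤ | ==
  [13] u=4 | in ⊤ | out − | ==
  [14] u=5 | in ⊤ | out ⊤ | ==

Converged values:
  [0] ⊤
  [1] −
  [2] ⊤
  [3] ⊤
  [4] −
  [5] ⊤
  [6] ⊤
  [7] ⊤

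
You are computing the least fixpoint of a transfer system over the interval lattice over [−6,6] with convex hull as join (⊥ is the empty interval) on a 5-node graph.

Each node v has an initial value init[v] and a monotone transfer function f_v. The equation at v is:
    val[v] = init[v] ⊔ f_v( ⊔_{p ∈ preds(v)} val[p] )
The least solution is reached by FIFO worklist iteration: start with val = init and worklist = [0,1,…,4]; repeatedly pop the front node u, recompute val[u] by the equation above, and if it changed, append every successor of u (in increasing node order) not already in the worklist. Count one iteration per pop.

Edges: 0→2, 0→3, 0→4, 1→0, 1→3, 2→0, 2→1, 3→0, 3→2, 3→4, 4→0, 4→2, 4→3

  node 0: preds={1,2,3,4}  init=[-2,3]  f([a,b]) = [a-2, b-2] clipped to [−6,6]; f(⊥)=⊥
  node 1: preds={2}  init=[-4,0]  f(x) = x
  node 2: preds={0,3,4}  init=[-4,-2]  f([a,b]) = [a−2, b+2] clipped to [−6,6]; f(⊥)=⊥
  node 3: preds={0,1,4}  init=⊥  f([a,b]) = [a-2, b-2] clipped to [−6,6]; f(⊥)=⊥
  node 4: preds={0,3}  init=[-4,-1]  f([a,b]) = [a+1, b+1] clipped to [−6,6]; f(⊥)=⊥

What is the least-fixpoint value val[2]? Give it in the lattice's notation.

[-6,6]

Trace (17 dequeues):
  [1] u=0 | in [-4,0] | out [-6,3] | prev [-2,3] | push {}
  [2] u=1 | in [-4,-2] | out [-4,0] | ==
  [3] u=2 | in [-6,3] | out [-6,5] | prev [-4,-2] | push {0,1}
  [4] u=3 | in [-6,3] | out [-6,1] | prev ⊥ | push {2}
  [5] u=4 | in [-6,3] | out [-5,4] | prev [-4,-1] | push {3}
  [6] u=0 | in [-6,5] | out [-6,3] | ==
  [7] u=1 | in [-6,5] | out [-6,5] | prev [-4,0] | push {0}
  [8] u=2 | in [-6,4] | out [-6,6] | prev [-6,5] | push {1}
  [9] u=3 | in [-6,5] | out [-6,3] | prev [-6,1] | push {2,4}
  [10] u=0 | in [-6,6] | out [-6,4] | prev [-6,3] | push {3}
  [11] u=1 | in [-6,6] | out [-6,6] | prev [-6,5] | push {0}
  [12] u=2 | in [-6,4] | out [-6,6] | ==
  [13] u=4 | in [-6,4] | out [-5,5] | prev [-5,4] | push {2}
  [14] u=3 | in [-6,6] | out [-6,4] | prev [-6,3] | push {4}
  [15] u=0 | in [-6,6] | out [-6,4] | ==
  [16] u=2 | in [-6,5] | out [-6,6] | ==
  [17] u=4 | in [-6,4] | out [-5,5] | ==

Converged values:
  [0] [-6,4]
  [1] [-6,6]
  [2] [-6,6]
  [3] [-6,4]
  [4] [-5,5]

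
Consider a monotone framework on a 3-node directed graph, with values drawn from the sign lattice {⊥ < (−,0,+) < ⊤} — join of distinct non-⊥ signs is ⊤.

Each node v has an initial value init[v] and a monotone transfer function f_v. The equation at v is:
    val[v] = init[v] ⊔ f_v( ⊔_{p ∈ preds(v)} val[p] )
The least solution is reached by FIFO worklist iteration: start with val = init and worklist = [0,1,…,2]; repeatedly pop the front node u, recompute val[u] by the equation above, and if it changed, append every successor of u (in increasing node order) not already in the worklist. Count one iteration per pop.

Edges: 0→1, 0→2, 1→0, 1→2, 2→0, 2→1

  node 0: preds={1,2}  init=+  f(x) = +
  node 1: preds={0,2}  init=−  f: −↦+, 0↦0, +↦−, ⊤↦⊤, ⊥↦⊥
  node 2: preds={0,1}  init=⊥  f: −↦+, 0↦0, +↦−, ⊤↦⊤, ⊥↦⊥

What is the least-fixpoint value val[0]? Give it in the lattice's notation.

Iteration log — 7 steps:
  step 1. node 0  ⊔preds=−  new=+  stable
  step 2. node 1  ⊔preds=+  new=−  stable
  step 3. node 2  ⊔preds=⊤  new=⊤  old=⊥  +wl: 0,1
  step 4. node 0  ⊔preds=⊤  new=+  stable
  step 5. node 1  ⊔preds=⊤  new=⊤  old=−  +wl: 0,2
  step 6. node 0  ⊔preds=⊤  new=+  stable
  step 7. node 2  ⊔preds=⊤  new=⊤  stable

Least fixpoint reached:
  node 0: +
  node 1: ⊤
  node 2: ⊤

+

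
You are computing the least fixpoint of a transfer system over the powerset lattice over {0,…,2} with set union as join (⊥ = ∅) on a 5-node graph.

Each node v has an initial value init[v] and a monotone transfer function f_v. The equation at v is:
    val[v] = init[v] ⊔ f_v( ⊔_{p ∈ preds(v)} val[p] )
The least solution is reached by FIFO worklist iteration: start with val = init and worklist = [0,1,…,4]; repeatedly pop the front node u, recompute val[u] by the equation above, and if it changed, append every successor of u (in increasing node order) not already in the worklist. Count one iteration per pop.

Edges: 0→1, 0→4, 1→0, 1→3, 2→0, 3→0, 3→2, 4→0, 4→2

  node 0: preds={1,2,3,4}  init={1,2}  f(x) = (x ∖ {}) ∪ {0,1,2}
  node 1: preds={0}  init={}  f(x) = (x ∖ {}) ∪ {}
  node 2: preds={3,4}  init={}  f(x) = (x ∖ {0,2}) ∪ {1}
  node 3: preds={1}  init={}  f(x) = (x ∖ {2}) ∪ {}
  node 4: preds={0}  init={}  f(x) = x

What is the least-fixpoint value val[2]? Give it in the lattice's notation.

{1}

Iteration log — 7 steps:
  step 1. node 0  ⊔preds={}  new={0,1,2}  old={1,2}  +wl: 
  step 2. node 1  ⊔preds={0,1,2}  new={0,1,2}  old={}  +wl: 0
  step 3. node 2  ⊔preds={}  new={1}  old={}  +wl: 
  step 4. node 3  ⊔preds={0,1,2}  new={0,1}  old={}  +wl: 2
  step 5. node 4  ⊔preds={0,1,2}  new={0,1,2}  old={}  +wl: 
  step 6. node 0  ⊔preds={0,1,2}  new={0,1,2}  stable
  step 7. node 2  ⊔preds={0,1,2}  new={1}  stable

Least fixpoint reached:
  node 0: {0,1,2}
  node 1: {0,1,2}
  node 2: {1}
  node 3: {0,1}
  node 4: {0,1,2}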